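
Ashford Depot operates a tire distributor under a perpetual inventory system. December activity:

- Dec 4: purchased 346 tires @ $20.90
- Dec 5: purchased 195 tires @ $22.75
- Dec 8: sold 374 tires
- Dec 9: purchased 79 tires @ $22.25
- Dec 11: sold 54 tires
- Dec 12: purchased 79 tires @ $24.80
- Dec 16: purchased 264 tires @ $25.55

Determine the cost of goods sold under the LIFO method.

COGS = $9,378.85

Dec 8, 374 sold [LIFO — newest first]: 195 @ $22.75 + 179 @ $20.90 = $8,177.35
Dec 11, 54 sold [LIFO — newest first]: 54 @ $22.25 = $1,201.50
Total COGS = $8,177.35 + $1,201.50 = $9,378.85
Ending inventory: 167 @ $20.90 + 25 @ $22.25 + 79 @ $24.80 + 264 @ $25.55 = $12,750.95
Check: goods available $22,129.80 = COGS $9,378.85 + ending $12,750.95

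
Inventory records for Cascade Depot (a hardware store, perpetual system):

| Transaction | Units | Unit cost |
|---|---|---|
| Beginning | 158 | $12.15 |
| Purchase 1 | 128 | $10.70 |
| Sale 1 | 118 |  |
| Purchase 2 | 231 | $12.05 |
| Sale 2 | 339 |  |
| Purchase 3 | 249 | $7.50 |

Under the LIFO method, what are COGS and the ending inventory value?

COGS = $5,343.85; ending inventory = $2,596.50

Sale 1 (118) [LIFO — newest first]: 118 @ $10.70 = $1,262.60
Sale 2 (339) [LIFO — newest first]: 231 @ $12.05 + 10 @ $10.70 + 98 @ $12.15 = $4,081.25
Total COGS = $1,262.60 + $4,081.25 = $5,343.85
Ending inventory: 60 @ $12.15 + 249 @ $7.50 = $2,596.50
Check: goods available $7,940.35 = COGS $5,343.85 + ending $2,596.50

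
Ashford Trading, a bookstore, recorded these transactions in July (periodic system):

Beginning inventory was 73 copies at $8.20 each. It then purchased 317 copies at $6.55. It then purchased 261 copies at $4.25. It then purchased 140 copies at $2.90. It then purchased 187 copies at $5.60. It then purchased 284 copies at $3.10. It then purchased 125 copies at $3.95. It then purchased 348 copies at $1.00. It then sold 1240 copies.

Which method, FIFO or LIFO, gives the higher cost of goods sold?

FIFO

FIFO COGS: 73 @ $8.20 + 317 @ $6.55 + 261 @ $4.25 + 140 @ $2.90 + 187 @ $5.60 + 262 @ $3.10 = $6,049.60
LIFO COGS: 348 @ $1.00 + 125 @ $3.95 + 284 @ $3.10 + 187 @ $5.60 + 140 @ $2.90 + 156 @ $4.25 = $3,838.35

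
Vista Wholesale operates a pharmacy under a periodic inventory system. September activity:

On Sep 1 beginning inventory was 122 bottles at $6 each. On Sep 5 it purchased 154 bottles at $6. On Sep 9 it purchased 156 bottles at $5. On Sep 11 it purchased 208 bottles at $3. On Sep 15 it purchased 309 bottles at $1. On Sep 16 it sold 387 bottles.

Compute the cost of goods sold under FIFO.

Sep 16, 387 sold [FIFO — oldest first]: 122 @ $6 + 154 @ $6 + 111 @ $5 = $2,211
Ending inventory: 45 @ $5 + 208 @ $3 + 309 @ $1 = $1,158

COGS = $2,211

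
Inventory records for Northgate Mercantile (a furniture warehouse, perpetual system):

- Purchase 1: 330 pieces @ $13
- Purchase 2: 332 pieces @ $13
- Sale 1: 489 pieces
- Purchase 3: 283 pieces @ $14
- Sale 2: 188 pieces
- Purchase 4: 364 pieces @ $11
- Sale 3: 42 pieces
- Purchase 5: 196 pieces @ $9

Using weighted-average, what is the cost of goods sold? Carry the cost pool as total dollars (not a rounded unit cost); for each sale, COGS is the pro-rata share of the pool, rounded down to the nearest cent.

After Purchase 1: 330 on hand, pool $4,290.00 (≈ $13.0000 each)
After Purchase 2: 662 on hand, pool $8,606.00 (≈ $13.0000 each)
Sale 1, sell 489: 489/662 × $8,606.00 → $6,357.00
After Purchase 3: 456 on hand, pool $6,211.00 (≈ $13.6206 each)
Sale 2, sell 188: 188/456 × $6,211.00 → $2,560.67
After Purchase 4: 632 on hand, pool $7,654.33 (≈ $12.1113 each)
Sale 3, sell 42: 42/632 × $7,654.33 → $508.67
After Purchase 5: 786 on hand, pool $8,909.66 (≈ $11.3354 each)
Total COGS = $6,357.00 + $2,560.67 + $508.67 = $9,426.34
Ending inventory (cost pool remaining) = $8,909.66

COGS = $9,426.34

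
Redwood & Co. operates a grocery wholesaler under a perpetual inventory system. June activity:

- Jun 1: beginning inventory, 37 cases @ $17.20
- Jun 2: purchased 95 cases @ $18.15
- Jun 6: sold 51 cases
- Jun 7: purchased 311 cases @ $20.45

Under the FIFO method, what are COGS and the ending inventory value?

COGS = $890.50; ending inventory = $7,830.10

Jun 6, 51 sold [FIFO — oldest first]: 37 @ $17.20 + 14 @ $18.15 = $890.50
Ending inventory: 81 @ $18.15 + 311 @ $20.45 = $7,830.10
Check: goods available $8,720.60 = COGS $890.50 + ending $7,830.10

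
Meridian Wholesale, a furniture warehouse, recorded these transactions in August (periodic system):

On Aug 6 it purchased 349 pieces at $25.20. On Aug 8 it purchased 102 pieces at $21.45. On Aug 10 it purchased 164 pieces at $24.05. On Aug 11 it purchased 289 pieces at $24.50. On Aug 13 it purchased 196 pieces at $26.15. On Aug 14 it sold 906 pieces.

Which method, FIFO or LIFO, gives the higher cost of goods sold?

FIFO COGS: 349 @ $25.20 + 102 @ $21.45 + 164 @ $24.05 + 289 @ $24.50 + 2 @ $26.15 = $22,059.70
LIFO COGS: 196 @ $26.15 + 289 @ $24.50 + 164 @ $24.05 + 102 @ $21.45 + 155 @ $25.20 = $22,244.00

LIFO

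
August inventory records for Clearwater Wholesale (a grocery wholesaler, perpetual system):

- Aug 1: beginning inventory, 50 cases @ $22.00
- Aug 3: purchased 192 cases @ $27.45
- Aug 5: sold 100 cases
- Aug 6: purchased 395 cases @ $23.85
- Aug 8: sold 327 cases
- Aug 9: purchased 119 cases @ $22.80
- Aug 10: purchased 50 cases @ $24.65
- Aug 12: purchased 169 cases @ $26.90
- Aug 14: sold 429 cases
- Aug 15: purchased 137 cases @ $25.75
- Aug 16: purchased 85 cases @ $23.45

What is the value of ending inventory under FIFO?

Aug 5, 100 sold [FIFO — oldest first]: 50 @ $22.00 + 50 @ $27.45 = $2,472.50
Aug 8, 327 sold [FIFO — oldest first]: 142 @ $27.45 + 185 @ $23.85 = $8,310.15
Aug 14, 429 sold [FIFO — oldest first]: 210 @ $23.85 + 119 @ $22.80 + 50 @ $24.65 + 50 @ $26.90 = $10,299.20
Total COGS = $2,472.50 + $8,310.15 + $10,299.20 = $21,081.85
Ending inventory: 119 @ $26.90 + 137 @ $25.75 + 85 @ $23.45 = $8,722.10
Check: goods available $29,803.95 = COGS $21,081.85 + ending $8,722.10

Ending inventory = $8,722.10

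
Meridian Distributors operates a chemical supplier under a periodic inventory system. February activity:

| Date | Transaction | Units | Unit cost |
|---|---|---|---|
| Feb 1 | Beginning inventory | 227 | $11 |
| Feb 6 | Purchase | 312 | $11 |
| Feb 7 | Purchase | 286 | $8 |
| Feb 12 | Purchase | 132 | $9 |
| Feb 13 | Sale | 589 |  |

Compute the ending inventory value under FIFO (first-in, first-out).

Feb 13, 589 sold [FIFO — oldest first]: 227 @ $11 + 312 @ $11 + 50 @ $8 = $6,329
Ending inventory: 236 @ $8 + 132 @ $9 = $3,076

Ending inventory = $3,076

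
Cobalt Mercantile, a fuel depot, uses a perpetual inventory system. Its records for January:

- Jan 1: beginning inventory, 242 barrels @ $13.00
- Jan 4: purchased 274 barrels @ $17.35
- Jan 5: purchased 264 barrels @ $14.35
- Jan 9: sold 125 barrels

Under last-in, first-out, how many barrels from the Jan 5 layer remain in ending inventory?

139

Jan 9, 125 sold [LIFO — newest first]: 125 @ $14.35 = $1,793.75
Ending inventory: 242 @ $13.00 + 274 @ $17.35 + 139 @ $14.35 = $9,894.55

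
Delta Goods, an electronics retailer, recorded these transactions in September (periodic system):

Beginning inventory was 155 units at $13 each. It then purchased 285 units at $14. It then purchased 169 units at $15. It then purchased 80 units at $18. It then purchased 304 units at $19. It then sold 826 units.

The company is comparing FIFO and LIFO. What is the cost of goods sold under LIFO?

COGS = $13,573

FIFO COGS: 155 @ $13 + 285 @ $14 + 169 @ $15 + 80 @ $18 + 137 @ $19 = $12,583
LIFO COGS: 304 @ $19 + 80 @ $18 + 169 @ $15 + 273 @ $14 = $13,573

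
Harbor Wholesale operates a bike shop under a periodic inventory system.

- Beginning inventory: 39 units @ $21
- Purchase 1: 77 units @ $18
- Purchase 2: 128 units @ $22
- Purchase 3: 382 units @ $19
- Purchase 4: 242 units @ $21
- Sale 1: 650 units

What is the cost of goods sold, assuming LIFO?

Sale 1 (650) [LIFO — newest first]: 242 @ $21 + 382 @ $19 + 26 @ $22 = $12,912
Ending inventory: 39 @ $21 + 77 @ $18 + 102 @ $22 = $4,449

COGS = $12,912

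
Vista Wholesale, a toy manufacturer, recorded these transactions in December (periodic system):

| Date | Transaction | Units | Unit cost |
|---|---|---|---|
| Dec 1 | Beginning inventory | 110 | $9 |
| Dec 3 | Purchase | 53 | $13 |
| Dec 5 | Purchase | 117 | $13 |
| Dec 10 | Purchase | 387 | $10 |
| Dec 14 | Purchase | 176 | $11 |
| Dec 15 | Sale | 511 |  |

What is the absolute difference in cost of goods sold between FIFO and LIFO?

FIFO COGS: 110 @ $9 + 53 @ $13 + 117 @ $13 + 231 @ $10 = $5,510
LIFO COGS: 176 @ $11 + 335 @ $10 = $5,286
Difference = |$5,510 − $5,286| = $224

$224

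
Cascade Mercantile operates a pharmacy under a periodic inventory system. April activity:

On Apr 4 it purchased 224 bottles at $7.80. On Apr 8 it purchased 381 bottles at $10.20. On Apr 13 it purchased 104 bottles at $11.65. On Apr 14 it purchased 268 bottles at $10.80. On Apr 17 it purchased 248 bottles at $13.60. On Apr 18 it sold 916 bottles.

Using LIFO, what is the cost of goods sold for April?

COGS = $10,498.00

Apr 18, 916 sold [LIFO — newest first]: 248 @ $13.60 + 268 @ $10.80 + 104 @ $11.65 + 296 @ $10.20 = $10,498.00
Ending inventory: 224 @ $7.80 + 85 @ $10.20 = $2,614.20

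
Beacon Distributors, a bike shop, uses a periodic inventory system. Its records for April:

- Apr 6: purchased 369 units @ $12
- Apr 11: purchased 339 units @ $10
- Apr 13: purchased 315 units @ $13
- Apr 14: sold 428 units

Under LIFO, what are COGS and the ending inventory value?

COGS = $5,225; ending inventory = $6,688

Apr 14, 428 sold [LIFO — newest first]: 315 @ $13 + 113 @ $10 = $5,225
Ending inventory: 369 @ $12 + 226 @ $10 = $6,688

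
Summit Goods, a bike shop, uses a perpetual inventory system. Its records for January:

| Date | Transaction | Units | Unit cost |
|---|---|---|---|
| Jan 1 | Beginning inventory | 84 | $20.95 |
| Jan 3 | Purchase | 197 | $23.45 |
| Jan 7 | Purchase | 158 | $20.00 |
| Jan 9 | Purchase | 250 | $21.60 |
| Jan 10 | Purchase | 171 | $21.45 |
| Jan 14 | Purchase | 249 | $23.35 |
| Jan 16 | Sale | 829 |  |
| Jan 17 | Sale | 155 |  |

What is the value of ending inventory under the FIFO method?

Ending inventory = $2,918.75

Jan 16, 829 sold [FIFO — oldest first]: 84 @ $20.95 + 197 @ $23.45 + 158 @ $20.00 + 250 @ $21.60 + 140 @ $21.45 = $17,942.45
Jan 17, 155 sold [FIFO — oldest first]: 31 @ $21.45 + 124 @ $23.35 = $3,560.35
Total COGS = $17,942.45 + $3,560.35 = $21,502.80
Ending inventory: 125 @ $23.35 = $2,918.75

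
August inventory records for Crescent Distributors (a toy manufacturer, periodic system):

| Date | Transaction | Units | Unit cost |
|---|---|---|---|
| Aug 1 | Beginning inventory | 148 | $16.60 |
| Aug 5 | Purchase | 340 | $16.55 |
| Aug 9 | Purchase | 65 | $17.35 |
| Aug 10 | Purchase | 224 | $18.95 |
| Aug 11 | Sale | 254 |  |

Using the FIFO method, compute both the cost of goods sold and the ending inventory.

COGS = $4,211.10; ending inventory = $9,245.25

Aug 11, 254 sold [FIFO — oldest first]: 148 @ $16.60 + 106 @ $16.55 = $4,211.10
Ending inventory: 234 @ $16.55 + 65 @ $17.35 + 224 @ $18.95 = $9,245.25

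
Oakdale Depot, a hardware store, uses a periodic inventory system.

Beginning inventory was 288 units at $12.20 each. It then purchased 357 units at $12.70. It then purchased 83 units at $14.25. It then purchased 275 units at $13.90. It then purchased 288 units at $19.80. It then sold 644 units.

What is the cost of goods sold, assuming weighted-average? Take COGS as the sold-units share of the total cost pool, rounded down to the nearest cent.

COGS = $9,355.78

Sale 1, sell 644: 644/1291 × $18,755.15 → $9,355.78
Ending inventory (cost pool remaining) = $9,399.37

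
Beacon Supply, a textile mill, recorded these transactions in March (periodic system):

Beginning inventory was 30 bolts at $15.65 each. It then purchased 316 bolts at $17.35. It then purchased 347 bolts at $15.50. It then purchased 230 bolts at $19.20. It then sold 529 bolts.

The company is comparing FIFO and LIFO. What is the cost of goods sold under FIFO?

FIFO COGS: 30 @ $15.65 + 316 @ $17.35 + 183 @ $15.50 = $8,788.60
LIFO COGS: 230 @ $19.20 + 299 @ $15.50 = $9,050.50

COGS = $8,788.60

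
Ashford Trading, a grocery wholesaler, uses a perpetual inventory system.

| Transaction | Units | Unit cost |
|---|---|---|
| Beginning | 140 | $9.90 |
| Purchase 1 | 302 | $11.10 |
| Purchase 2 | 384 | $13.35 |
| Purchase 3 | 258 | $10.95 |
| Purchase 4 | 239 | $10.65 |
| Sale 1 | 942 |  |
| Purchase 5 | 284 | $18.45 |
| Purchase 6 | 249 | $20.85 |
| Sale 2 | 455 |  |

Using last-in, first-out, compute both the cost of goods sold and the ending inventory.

Sale 1 (942) [LIFO — newest first]: 239 @ $10.65 + 258 @ $10.95 + 384 @ $13.35 + 61 @ $11.10 = $11,173.95
Sale 2 (455) [LIFO — newest first]: 249 @ $20.85 + 206 @ $18.45 = $8,992.35
Total COGS = $11,173.95 + $8,992.35 = $20,166.30
Ending inventory: 140 @ $9.90 + 241 @ $11.10 + 78 @ $18.45 = $5,500.20

COGS = $20,166.30; ending inventory = $5,500.20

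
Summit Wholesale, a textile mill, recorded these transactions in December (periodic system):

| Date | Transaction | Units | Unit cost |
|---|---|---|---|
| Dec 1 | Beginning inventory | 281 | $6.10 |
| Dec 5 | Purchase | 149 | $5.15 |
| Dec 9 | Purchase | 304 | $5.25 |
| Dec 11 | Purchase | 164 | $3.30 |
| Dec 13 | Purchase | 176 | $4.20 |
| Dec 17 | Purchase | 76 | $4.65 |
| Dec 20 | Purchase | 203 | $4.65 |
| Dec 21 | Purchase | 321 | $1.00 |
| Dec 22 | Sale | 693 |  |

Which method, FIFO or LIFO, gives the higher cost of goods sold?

FIFO COGS: 281 @ $6.10 + 149 @ $5.15 + 263 @ $5.25 = $3,862.20
LIFO COGS: 321 @ $1.00 + 203 @ $4.65 + 76 @ $4.65 + 93 @ $4.20 = $2,008.95

FIFO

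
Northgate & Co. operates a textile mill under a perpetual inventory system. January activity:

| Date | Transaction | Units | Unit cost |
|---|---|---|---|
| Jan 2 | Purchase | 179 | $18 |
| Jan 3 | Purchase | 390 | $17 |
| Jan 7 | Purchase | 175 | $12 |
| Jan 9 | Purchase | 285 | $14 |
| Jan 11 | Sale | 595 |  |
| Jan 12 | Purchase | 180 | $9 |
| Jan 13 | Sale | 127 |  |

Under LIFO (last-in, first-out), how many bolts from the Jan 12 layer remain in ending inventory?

Jan 11, 595 sold [LIFO — newest first]: 285 @ $14 + 175 @ $12 + 135 @ $17 = $8,385
Jan 13, 127 sold [LIFO — newest first]: 127 @ $9 = $1,143
Total COGS = $8,385 + $1,143 = $9,528
Ending inventory: 179 @ $18 + 255 @ $17 + 53 @ $9 = $8,034
Check: goods available $17,562 = COGS $9,528 + ending $8,034

53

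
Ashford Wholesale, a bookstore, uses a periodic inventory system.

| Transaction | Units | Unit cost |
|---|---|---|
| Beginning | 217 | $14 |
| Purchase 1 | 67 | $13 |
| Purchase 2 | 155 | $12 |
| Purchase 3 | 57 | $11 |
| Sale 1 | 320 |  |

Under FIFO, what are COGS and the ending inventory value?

COGS = $4,341; ending inventory = $2,055

Sale 1 (320) [FIFO — oldest first]: 217 @ $14 + 67 @ $13 + 36 @ $12 = $4,341
Ending inventory: 119 @ $12 + 57 @ $11 = $2,055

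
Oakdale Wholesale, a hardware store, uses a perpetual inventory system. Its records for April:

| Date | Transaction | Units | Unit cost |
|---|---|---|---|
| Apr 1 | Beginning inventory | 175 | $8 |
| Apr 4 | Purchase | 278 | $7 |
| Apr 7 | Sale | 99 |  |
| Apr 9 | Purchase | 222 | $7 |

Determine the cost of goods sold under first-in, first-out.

Apr 7, 99 sold [FIFO — oldest first]: 99 @ $8 = $792
Ending inventory: 76 @ $8 + 278 @ $7 + 222 @ $7 = $4,108

COGS = $792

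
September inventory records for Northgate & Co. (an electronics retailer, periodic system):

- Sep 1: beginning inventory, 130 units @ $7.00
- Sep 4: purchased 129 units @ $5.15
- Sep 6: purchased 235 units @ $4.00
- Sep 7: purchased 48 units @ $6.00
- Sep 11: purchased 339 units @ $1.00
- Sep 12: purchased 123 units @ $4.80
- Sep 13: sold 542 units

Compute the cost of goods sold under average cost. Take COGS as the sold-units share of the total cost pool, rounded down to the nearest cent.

Sep 13, sell 542: 542/1004 × $3,731.75 → $2,014.55
Ending inventory (cost pool remaining) = $1,717.20

COGS = $2,014.55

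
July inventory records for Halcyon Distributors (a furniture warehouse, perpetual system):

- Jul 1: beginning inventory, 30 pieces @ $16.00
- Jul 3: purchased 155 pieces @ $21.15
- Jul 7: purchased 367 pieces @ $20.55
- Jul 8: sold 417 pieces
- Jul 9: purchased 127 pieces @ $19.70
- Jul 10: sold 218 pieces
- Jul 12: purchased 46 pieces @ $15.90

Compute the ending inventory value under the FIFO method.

Jul 8, 417 sold [FIFO — oldest first]: 30 @ $16.00 + 155 @ $21.15 + 232 @ $20.55 = $8,525.85
Jul 10, 218 sold [FIFO — oldest first]: 135 @ $20.55 + 83 @ $19.70 = $4,409.35
Total COGS = $8,525.85 + $4,409.35 = $12,935.20
Ending inventory: 44 @ $19.70 + 46 @ $15.90 = $1,598.20

Ending inventory = $1,598.20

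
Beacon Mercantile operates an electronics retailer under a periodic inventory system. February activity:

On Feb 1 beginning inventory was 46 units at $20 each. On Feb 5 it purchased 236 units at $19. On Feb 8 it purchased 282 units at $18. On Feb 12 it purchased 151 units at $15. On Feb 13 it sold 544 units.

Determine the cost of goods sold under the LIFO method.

Feb 13, 544 sold [LIFO — newest first]: 151 @ $15 + 282 @ $18 + 111 @ $19 = $9,450
Ending inventory: 46 @ $20 + 125 @ $19 = $3,295

COGS = $9,450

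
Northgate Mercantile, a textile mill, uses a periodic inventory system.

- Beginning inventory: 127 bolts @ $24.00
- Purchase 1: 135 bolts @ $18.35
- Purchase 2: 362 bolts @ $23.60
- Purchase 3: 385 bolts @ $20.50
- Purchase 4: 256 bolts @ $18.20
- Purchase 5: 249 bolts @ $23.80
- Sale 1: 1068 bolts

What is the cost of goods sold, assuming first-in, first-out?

COGS = $23,034.75

Sale 1 (1068) [FIFO — oldest first]: 127 @ $24.00 + 135 @ $18.35 + 362 @ $23.60 + 385 @ $20.50 + 59 @ $18.20 = $23,034.75
Ending inventory: 197 @ $18.20 + 249 @ $23.80 = $9,511.60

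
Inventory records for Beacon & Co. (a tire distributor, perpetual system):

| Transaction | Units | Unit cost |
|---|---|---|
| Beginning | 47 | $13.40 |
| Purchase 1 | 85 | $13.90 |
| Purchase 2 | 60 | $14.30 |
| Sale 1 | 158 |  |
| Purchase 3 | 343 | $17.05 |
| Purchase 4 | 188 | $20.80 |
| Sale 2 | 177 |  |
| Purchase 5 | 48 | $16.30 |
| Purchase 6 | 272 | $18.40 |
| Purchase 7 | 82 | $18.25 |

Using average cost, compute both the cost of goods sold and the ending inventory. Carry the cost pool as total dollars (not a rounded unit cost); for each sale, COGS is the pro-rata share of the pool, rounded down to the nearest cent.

After Beginning: 47 on hand, pool $629.80 (≈ $13.4000 each)
After Purchase 1: 132 on hand, pool $1,811.30 (≈ $13.7220 each)
After Purchase 2: 192 on hand, pool $2,669.30 (≈ $13.9026 each)
Sale 1, sell 158: 158/192 × $2,669.30 → $2,196.61
After Purchase 3: 377 on hand, pool $6,320.84 (≈ $16.7662 each)
After Purchase 4: 565 on hand, pool $10,231.24 (≈ $18.1084 each)
Sale 2, sell 177: 177/565 × $10,231.24 → $3,205.18
After Purchase 5: 436 on hand, pool $7,808.46 (≈ $17.9093 each)
After Purchase 6: 708 on hand, pool $12,813.26 (≈ $18.0978 each)
After Purchase 7: 790 on hand, pool $14,309.76 (≈ $18.1136 each)
Total COGS = $2,196.61 + $3,205.18 = $5,401.79
Ending inventory (cost pool remaining) = $14,309.76

COGS = $5,401.79; ending inventory = $14,309.76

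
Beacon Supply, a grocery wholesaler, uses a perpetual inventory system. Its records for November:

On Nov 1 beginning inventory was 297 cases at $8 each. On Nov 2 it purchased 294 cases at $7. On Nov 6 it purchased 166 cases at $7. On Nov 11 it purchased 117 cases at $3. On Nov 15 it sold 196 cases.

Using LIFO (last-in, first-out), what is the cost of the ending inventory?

Nov 15, 196 sold [LIFO — newest first]: 117 @ $3 + 79 @ $7 = $904
Ending inventory: 297 @ $8 + 294 @ $7 + 87 @ $7 = $5,043
Check: goods available $5,947 = COGS $904 + ending $5,043

Ending inventory = $5,043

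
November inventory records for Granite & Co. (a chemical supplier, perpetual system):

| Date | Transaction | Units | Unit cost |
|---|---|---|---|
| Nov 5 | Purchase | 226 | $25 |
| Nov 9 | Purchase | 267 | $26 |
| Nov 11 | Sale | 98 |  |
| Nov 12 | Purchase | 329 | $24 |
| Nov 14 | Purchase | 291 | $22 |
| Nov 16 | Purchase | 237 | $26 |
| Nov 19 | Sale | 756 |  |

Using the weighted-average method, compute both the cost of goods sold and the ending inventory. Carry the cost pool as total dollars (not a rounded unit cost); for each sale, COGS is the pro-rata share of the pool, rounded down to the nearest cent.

After Nov 5: 226 on hand, pool $5,650.00 (≈ $25.0000 each)
After Nov 9: 493 on hand, pool $12,592.00 (≈ $25.5416 each)
Nov 11, sell 98: 98/493 × $12,592.00 → $2,503.07
After Nov 12: 724 on hand, pool $17,984.93 (≈ $24.8411 each)
After Nov 14: 1015 on hand, pool $24,386.93 (≈ $24.0265 each)
After Nov 16: 1252 on hand, pool $30,548.93 (≈ $24.4001 each)
Nov 19, sell 756: 756/1252 × $30,548.93 → $18,446.47
Total COGS = $2,503.07 + $18,446.47 = $20,949.54
Ending inventory (cost pool remaining) = $12,102.46

COGS = $20,949.54; ending inventory = $12,102.46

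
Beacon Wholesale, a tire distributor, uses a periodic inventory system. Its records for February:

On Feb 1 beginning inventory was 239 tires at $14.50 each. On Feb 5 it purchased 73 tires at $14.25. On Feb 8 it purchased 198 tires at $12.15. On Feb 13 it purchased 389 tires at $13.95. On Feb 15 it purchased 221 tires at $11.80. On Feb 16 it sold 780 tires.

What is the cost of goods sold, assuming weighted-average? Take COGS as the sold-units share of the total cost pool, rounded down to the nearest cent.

COGS = $10,408.68

Feb 16, sell 780: 780/1120 × $14,945.80 → $10,408.68
Ending inventory (cost pool remaining) = $4,537.12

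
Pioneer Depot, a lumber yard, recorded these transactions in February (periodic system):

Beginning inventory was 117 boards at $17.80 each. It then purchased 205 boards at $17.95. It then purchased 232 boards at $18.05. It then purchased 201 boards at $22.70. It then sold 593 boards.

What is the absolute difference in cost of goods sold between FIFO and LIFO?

$787.05

FIFO COGS: 117 @ $17.80 + 205 @ $17.95 + 232 @ $18.05 + 39 @ $22.70 = $10,835.25
LIFO COGS: 201 @ $22.70 + 232 @ $18.05 + 160 @ $17.95 = $11,622.30
Difference = |$10,835.25 − $11,622.30| = $787.05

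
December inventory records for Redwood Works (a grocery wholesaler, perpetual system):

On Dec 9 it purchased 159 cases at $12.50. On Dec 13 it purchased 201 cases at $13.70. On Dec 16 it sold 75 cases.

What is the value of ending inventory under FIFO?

Dec 16, 75 sold [FIFO — oldest first]: 75 @ $12.50 = $937.50
Ending inventory: 84 @ $12.50 + 201 @ $13.70 = $3,803.70

Ending inventory = $3,803.70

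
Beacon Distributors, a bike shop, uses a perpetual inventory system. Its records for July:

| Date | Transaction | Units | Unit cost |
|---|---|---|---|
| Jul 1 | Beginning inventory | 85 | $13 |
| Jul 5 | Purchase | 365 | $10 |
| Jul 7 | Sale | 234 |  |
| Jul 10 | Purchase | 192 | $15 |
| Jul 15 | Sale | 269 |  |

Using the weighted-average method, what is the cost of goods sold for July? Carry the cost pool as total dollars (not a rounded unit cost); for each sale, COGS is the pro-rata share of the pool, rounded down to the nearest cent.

After Jul 1: 85 on hand, pool $1,105.00 (≈ $13.0000 each)
After Jul 5: 450 on hand, pool $4,755.00 (≈ $10.5667 each)
Jul 7, sell 234: 234/450 × $4,755.00 → $2,472.60
After Jul 10: 408 on hand, pool $5,162.40 (≈ $12.6529 each)
Jul 15, sell 269: 269/408 × $5,162.40 → $3,403.64
Total COGS = $2,472.60 + $3,403.64 = $5,876.24
Ending inventory (cost pool remaining) = $1,758.76

COGS = $5,876.24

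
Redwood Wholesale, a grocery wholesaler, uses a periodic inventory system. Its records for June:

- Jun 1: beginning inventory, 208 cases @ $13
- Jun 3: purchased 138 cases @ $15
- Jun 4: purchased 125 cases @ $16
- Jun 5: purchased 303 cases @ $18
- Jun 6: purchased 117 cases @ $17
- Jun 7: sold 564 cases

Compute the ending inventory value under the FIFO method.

Jun 7, 564 sold [FIFO — oldest first]: 208 @ $13 + 138 @ $15 + 125 @ $16 + 93 @ $18 = $8,448
Ending inventory: 210 @ $18 + 117 @ $17 = $5,769

Ending inventory = $5,769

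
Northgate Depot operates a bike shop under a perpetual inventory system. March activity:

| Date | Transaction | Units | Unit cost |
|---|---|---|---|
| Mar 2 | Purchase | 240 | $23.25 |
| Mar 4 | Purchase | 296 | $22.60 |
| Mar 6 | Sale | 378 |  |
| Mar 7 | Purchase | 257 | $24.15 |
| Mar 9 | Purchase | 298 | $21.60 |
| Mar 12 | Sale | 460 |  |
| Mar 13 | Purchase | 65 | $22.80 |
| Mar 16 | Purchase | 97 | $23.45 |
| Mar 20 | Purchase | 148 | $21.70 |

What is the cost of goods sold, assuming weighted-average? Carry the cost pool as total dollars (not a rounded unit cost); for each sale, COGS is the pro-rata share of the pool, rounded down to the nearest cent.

After Mar 2: 240 on hand, pool $5,580.00 (≈ $23.2500 each)
After Mar 4: 536 on hand, pool $12,269.60 (≈ $22.8910 each)
Mar 6, sell 378: 378/536 × $12,269.60 → $8,652.81
After Mar 7: 415 on hand, pool $9,823.34 (≈ $23.6707 each)
After Mar 9: 713 on hand, pool $16,260.14 (≈ $22.8052 each)
Mar 12, sell 460: 460/713 × $16,260.14 → $10,490.41
After Mar 13: 318 on hand, pool $7,251.73 (≈ $22.8042 each)
After Mar 16: 415 on hand, pool $9,526.38 (≈ $22.9551 each)
After Mar 20: 563 on hand, pool $12,737.98 (≈ $22.6252 each)
Total COGS = $8,652.81 + $10,490.41 = $19,143.22
Ending inventory (cost pool remaining) = $12,737.98
Check: goods available $31,881.20 = COGS $19,143.22 + ending $12,737.98

COGS = $19,143.22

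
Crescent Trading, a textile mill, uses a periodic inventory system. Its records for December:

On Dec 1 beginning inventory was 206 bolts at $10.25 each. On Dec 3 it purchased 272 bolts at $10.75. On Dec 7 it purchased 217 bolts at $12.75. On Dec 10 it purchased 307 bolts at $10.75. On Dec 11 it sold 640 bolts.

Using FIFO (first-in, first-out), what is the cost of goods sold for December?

COGS = $7,101.00

Dec 11, 640 sold [FIFO — oldest first]: 206 @ $10.25 + 272 @ $10.75 + 162 @ $12.75 = $7,101.00
Ending inventory: 55 @ $12.75 + 307 @ $10.75 = $4,001.50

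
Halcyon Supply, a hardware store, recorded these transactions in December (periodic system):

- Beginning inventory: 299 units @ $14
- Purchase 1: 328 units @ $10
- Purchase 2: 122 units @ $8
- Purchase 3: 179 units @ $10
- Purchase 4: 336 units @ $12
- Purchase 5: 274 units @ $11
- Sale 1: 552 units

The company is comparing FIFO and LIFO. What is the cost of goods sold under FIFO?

COGS = $6,716

FIFO COGS: 299 @ $14 + 253 @ $10 = $6,716
LIFO COGS: 274 @ $11 + 278 @ $12 = $6,350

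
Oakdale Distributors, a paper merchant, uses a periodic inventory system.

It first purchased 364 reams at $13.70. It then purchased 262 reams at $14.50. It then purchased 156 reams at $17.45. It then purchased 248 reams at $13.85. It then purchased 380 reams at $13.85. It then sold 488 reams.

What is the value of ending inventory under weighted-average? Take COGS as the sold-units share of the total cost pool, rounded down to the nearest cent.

Sale 1, sell 488: 488/1410 × $20,205.80 → $6,993.21
Ending inventory (cost pool remaining) = $13,212.59

Ending inventory = $13,212.59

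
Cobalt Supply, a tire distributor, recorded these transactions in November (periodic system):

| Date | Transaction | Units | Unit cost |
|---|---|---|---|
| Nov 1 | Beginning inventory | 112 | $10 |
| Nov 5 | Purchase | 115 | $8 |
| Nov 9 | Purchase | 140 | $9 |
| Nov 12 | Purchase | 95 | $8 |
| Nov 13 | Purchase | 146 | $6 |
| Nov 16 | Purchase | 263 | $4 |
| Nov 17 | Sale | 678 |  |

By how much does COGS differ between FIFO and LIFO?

$996

FIFO COGS: 112 @ $10 + 115 @ $8 + 140 @ $9 + 95 @ $8 + 146 @ $6 + 70 @ $4 = $5,216
LIFO COGS: 263 @ $4 + 146 @ $6 + 95 @ $8 + 140 @ $9 + 34 @ $8 = $4,220
Difference = |$5,216 − $4,220| = $996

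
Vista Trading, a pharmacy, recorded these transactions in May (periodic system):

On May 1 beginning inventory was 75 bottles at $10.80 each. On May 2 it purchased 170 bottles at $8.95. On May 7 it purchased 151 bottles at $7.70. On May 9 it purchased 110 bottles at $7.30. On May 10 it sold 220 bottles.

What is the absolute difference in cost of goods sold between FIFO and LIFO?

FIFO COGS: 75 @ $10.80 + 145 @ $8.95 = $2,107.75
LIFO COGS: 110 @ $7.30 + 110 @ $7.70 = $1,650.00
Difference = |$2,107.75 − $1,650.00| = $457.75

$457.75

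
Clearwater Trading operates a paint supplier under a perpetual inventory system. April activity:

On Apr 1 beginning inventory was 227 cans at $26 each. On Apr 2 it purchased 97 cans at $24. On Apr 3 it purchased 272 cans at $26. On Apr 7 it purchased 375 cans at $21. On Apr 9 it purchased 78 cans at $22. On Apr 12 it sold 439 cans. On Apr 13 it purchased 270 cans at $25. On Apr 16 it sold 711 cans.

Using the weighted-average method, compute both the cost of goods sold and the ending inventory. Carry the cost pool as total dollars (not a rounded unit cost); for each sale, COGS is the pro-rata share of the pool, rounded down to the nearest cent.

After Apr 1: 227 on hand, pool $5,902.00 (≈ $26.0000 each)
After Apr 2: 324 on hand, pool $8,230.00 (≈ $25.4012 each)
After Apr 3: 596 on hand, pool $15,302.00 (≈ $25.6745 each)
After Apr 7: 971 on hand, pool $23,177.00 (≈ $23.8692 each)
After Apr 9: 1049 on hand, pool $24,893.00 (≈ $23.7302 each)
Apr 12, sell 439: 439/1049 × $24,893.00 → $10,417.56
After Apr 13: 880 on hand, pool $21,225.44 (≈ $24.1198 each)
Apr 16, sell 711: 711/880 × $21,225.44 → $17,149.19
Total COGS = $10,417.56 + $17,149.19 = $27,566.75
Ending inventory (cost pool remaining) = $4,076.25
Check: goods available $31,643.00 = COGS $27,566.75 + ending $4,076.25

COGS = $27,566.75; ending inventory = $4,076.25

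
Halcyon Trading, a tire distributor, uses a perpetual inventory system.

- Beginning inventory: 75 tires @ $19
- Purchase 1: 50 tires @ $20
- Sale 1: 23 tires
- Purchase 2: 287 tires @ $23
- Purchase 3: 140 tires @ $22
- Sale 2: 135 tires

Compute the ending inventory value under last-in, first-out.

Sale 1 (23) [LIFO — newest first]: 23 @ $20 = $460
Sale 2 (135) [LIFO — newest first]: 135 @ $22 = $2,970
Total COGS = $460 + $2,970 = $3,430
Ending inventory: 75 @ $19 + 27 @ $20 + 287 @ $23 + 5 @ $22 = $8,676
Check: goods available $12,106 = COGS $3,430 + ending $8,676

Ending inventory = $8,676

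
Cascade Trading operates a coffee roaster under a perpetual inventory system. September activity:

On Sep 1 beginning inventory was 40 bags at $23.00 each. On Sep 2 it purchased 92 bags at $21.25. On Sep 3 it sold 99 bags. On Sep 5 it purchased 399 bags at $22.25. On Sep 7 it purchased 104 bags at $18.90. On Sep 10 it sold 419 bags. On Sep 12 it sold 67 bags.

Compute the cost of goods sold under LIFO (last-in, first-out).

COGS = $12,581.10

Sep 3, 99 sold [LIFO — newest first]: 92 @ $21.25 + 7 @ $23.00 = $2,116.00
Sep 10, 419 sold [LIFO — newest first]: 104 @ $18.90 + 315 @ $22.25 = $8,974.35
Sep 12, 67 sold [LIFO — newest first]: 67 @ $22.25 = $1,490.75
Total COGS = $2,116.00 + $8,974.35 + $1,490.75 = $12,581.10
Ending inventory: 33 @ $23.00 + 17 @ $22.25 = $1,137.25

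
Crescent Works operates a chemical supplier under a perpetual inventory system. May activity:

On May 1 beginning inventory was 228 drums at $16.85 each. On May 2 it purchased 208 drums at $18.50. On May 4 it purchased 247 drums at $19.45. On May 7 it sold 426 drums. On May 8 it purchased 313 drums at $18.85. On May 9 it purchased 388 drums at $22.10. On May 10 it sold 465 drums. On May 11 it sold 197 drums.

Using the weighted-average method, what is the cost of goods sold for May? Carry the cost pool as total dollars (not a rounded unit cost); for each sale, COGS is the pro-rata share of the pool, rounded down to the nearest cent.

After May 1: 228 on hand, pool $3,841.80 (≈ $16.8500 each)
After May 2: 436 on hand, pool $7,689.80 (≈ $17.6372 each)
After May 4: 683 on hand, pool $12,493.95 (≈ $18.2928 each)
May 7, sell 426: 426/683 × $12,493.95 → $7,792.71
After May 8: 570 on hand, pool $10,601.29 (≈ $18.5988 each)
After May 9: 958 on hand, pool $19,176.09 (≈ $20.0168 each)
May 10, sell 465: 465/958 × $19,176.09 → $9,307.80
May 11, sell 197: 197/493 × $9,868.29 → $3,943.31
Total COGS = $7,792.71 + $9,307.80 + $3,943.31 = $21,043.82
Ending inventory (cost pool remaining) = $5,924.98
Check: goods available $26,968.80 = COGS $21,043.82 + ending $5,924.98

COGS = $21,043.82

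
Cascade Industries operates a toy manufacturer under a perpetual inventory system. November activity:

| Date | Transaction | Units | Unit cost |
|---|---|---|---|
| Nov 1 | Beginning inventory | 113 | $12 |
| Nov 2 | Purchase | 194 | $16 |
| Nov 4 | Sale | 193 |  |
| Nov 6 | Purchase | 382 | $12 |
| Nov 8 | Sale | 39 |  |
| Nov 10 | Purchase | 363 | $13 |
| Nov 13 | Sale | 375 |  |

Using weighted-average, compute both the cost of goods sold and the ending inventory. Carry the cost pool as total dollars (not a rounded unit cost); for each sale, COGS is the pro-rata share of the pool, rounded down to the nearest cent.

COGS = $8,081.91; ending inventory = $5,681.09

After Nov 1: 113 on hand, pool $1,356.00 (≈ $12.0000 each)
After Nov 2: 307 on hand, pool $4,460.00 (≈ $14.5277 each)
Nov 4, sell 193: 193/307 × $4,460.00 → $2,803.84
After Nov 6: 496 on hand, pool $6,240.16 (≈ $12.5810 each)
Nov 8, sell 39: 39/496 × $6,240.16 → $490.65
After Nov 10: 820 on hand, pool $10,468.51 (≈ $12.7665 each)
Nov 13, sell 375: 375/820 × $10,468.51 → $4,787.42
Total COGS = $2,803.84 + $490.65 + $4,787.42 = $8,081.91
Ending inventory (cost pool remaining) = $5,681.09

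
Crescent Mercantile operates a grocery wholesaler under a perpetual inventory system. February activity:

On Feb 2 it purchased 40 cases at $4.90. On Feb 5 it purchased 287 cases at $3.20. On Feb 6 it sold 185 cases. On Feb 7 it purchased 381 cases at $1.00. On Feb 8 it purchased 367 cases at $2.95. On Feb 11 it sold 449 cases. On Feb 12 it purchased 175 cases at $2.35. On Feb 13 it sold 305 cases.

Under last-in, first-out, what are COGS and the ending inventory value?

COGS = $2,297.90; ending inventory = $691.40

Feb 6, 185 sold [LIFO — newest first]: 185 @ $3.20 = $592.00
Feb 11, 449 sold [LIFO — newest first]: 367 @ $2.95 + 82 @ $1.00 = $1,164.65
Feb 13, 305 sold [LIFO — newest first]: 175 @ $2.35 + 130 @ $1.00 = $541.25
Total COGS = $592.00 + $1,164.65 + $541.25 = $2,297.90
Ending inventory: 40 @ $4.90 + 102 @ $3.20 + 169 @ $1.00 = $691.40
Check: goods available $2,989.30 = COGS $2,297.90 + ending $691.40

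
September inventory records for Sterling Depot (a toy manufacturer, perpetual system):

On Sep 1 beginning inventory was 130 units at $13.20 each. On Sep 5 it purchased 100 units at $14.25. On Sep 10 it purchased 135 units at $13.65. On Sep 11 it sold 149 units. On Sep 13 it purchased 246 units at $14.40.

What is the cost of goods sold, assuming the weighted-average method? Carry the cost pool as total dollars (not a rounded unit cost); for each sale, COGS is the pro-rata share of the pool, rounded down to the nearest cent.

After Sep 1: 130 on hand, pool $1,716.00 (≈ $13.2000 each)
After Sep 5: 230 on hand, pool $3,141.00 (≈ $13.6565 each)
After Sep 10: 365 on hand, pool $4,983.75 (≈ $13.6541 each)
Sep 11, sell 149: 149/365 × $4,983.75 → $2,034.46
After Sep 13: 462 on hand, pool $6,491.69 (≈ $14.0513 each)
Ending inventory (cost pool remaining) = $6,491.69

COGS = $2,034.46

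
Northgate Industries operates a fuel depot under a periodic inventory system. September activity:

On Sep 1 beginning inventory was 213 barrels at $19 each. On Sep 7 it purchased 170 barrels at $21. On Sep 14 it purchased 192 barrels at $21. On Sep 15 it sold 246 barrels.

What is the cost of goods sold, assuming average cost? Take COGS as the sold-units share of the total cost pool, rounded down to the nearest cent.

Sep 15, sell 246: 246/575 × $11,649.00 → $4,983.74
Ending inventory (cost pool remaining) = $6,665.26

COGS = $4,983.74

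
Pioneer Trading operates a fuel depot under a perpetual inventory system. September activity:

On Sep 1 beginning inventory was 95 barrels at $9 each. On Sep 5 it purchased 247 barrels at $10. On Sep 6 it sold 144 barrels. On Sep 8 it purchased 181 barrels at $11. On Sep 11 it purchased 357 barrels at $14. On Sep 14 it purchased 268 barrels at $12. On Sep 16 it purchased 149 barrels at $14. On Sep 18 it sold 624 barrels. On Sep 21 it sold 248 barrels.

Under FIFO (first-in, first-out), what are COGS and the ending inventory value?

Sep 6, 144 sold [FIFO — oldest first]: 95 @ $9 + 49 @ $10 = $1,345
Sep 18, 624 sold [FIFO — oldest first]: 198 @ $10 + 181 @ $11 + 245 @ $14 = $7,401
Sep 21, 248 sold [FIFO — oldest first]: 112 @ $14 + 136 @ $12 = $3,200
Total COGS = $1,345 + $7,401 + $3,200 = $11,946
Ending inventory: 132 @ $12 + 149 @ $14 = $3,670
Check: goods available $15,616 = COGS $11,946 + ending $3,670

COGS = $11,946; ending inventory = $3,670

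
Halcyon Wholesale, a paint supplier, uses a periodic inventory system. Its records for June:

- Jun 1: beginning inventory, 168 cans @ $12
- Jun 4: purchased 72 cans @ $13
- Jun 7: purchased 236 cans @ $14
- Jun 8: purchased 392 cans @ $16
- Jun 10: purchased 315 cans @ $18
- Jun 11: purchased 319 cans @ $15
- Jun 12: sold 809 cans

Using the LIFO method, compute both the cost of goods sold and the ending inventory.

COGS = $13,255; ending inventory = $9,728

Jun 12, 809 sold [LIFO — newest first]: 319 @ $15 + 315 @ $18 + 175 @ $16 = $13,255
Ending inventory: 168 @ $12 + 72 @ $13 + 236 @ $14 + 217 @ $16 = $9,728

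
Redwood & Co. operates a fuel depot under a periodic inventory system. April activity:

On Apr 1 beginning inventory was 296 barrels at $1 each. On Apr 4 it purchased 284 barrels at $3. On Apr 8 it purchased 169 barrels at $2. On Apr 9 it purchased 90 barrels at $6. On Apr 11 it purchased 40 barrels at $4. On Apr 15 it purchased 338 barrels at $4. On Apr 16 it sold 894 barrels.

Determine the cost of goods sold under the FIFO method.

COGS = $2,246

Apr 16, 894 sold [FIFO — oldest first]: 296 @ $1 + 284 @ $3 + 169 @ $2 + 90 @ $6 + 40 @ $4 + 15 @ $4 = $2,246
Ending inventory: 323 @ $4 = $1,292
Check: goods available $3,538 = COGS $2,246 + ending $1,292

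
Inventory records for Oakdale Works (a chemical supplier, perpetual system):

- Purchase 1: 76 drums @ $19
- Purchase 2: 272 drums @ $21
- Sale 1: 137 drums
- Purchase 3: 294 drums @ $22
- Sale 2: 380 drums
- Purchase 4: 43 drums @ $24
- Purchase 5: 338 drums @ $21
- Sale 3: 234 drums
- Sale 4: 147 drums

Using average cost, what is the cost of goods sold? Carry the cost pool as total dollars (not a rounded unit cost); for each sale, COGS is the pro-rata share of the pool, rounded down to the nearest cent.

COGS = $19,084.78

After Purchase 1: 76 on hand, pool $1,444.00 (≈ $19.0000 each)
After Purchase 2: 348 on hand, pool $7,156.00 (≈ $20.5632 each)
Sale 1, sell 137: 137/348 × $7,156.00 → $2,817.16
After Purchase 3: 505 on hand, pool $10,806.84 (≈ $21.3997 each)
Sale 2, sell 380: 380/505 × $10,806.84 → $8,131.87
After Purchase 4: 168 on hand, pool $3,706.97 (≈ $22.0653 each)
After Purchase 5: 506 on hand, pool $10,804.97 (≈ $21.3537 each)
Sale 3, sell 234: 234/506 × $10,804.97 → $4,996.76
Sale 4, sell 147: 147/272 × $5,808.21 → $3,138.99
Total COGS = $2,817.16 + $8,131.87 + $4,996.76 + $3,138.99 = $19,084.78
Ending inventory (cost pool remaining) = $2,669.22
Check: goods available $21,754.00 = COGS $19,084.78 + ending $2,669.22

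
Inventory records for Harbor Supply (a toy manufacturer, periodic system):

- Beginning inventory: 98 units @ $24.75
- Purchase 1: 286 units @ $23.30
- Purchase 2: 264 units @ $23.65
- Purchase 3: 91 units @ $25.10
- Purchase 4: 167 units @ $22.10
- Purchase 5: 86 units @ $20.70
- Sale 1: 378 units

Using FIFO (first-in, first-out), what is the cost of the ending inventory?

Sale 1 (378) [FIFO — oldest first]: 98 @ $24.75 + 280 @ $23.30 = $8,949.50
Ending inventory: 6 @ $23.30 + 264 @ $23.65 + 91 @ $25.10 + 167 @ $22.10 + 86 @ $20.70 = $14,138.40

Ending inventory = $14,138.40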